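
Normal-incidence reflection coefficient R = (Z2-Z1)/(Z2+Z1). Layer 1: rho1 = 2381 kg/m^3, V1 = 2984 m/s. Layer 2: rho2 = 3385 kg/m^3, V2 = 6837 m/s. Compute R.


Z1 = 2381 * 2984 = 7104904
Z2 = 3385 * 6837 = 23143245
R = (23143245 - 7104904) / (23143245 + 7104904) = 16038341 / 30248149 = 0.5302

0.5302


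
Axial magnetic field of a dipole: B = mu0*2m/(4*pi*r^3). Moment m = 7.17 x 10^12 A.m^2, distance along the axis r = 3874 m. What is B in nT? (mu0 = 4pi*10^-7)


m = 7.17 x 10^12 = 7170000000000 A.m^2
2m = 14340000000000 A.m^2
r^3 = 3874^3 = 58140511624
B = (4pi*10^-7) * 14340000000000 / (4*pi * 58140511624) * 1e9
= 18020175.460991 / 730615216775.64 * 1e9
= 24664.3856 nT

24664.3856


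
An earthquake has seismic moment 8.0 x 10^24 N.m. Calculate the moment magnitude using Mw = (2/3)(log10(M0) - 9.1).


log10(M0) = log10(8.0 x 10^24) = 24.9031
Mw = 2/3 * (24.9031 - 9.1)
= 2/3 * 15.8031
= 10.54

10.54


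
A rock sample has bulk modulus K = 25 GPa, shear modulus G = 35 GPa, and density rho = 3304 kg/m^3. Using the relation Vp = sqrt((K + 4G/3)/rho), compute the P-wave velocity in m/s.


First compute the effective modulus:
K + 4G/3 = 25e9 + 4*35e9/3 = 71666666666.67 Pa
Then divide by density:
71666666666.67 / 3304 = 21690879.7417 Pa/(kg/m^3)
Take the square root:
Vp = sqrt(21690879.7417) = 4657.35 m/s

4657.35


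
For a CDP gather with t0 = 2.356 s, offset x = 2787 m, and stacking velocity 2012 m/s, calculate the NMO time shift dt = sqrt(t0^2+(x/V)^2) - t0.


x/Vnmo = 2787/2012 = 1.385189
(x/Vnmo)^2 = 1.918748
t0^2 = 5.550736
sqrt(5.550736 + 1.918748) = 2.733036
dt = 2.733036 - 2.356 = 0.377036

0.377036


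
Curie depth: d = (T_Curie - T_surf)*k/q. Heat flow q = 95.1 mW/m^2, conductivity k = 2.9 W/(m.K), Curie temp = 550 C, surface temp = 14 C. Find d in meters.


T_Curie - T_surf = 550 - 14 = 536 C
Convert q to W/m^2: 95.1 mW/m^2 = 0.0951 W/m^2
d = 536 * 2.9 / 0.0951 = 16344.9 m

16344.9


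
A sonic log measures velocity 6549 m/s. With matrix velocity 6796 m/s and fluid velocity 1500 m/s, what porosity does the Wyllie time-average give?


1/V - 1/Vm = 1/6549 - 1/6796 = 5.55e-06
1/Vf - 1/Vm = 1/1500 - 1/6796 = 0.00051952
phi = 5.55e-06 / 0.00051952 = 0.0107

0.0107


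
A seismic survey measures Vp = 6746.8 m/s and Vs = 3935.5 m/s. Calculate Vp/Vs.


Vp/Vs = 6746.8 / 3935.5
= 1.7143

1.7143


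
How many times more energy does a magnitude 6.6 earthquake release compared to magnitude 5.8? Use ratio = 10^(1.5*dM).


M2 - M1 = 6.6 - 5.8 = 0.8
1.5 * 0.8 = 1.2
ratio = 10^1.2 = 15.85

15.85


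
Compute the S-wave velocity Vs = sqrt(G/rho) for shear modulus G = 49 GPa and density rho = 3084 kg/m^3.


Convert G to Pa: G = 49e9 Pa
Compute G/rho = 49e9 / 3084 = 15888456.5499
Vs = sqrt(15888456.5499) = 3986.03 m/s

3986.03


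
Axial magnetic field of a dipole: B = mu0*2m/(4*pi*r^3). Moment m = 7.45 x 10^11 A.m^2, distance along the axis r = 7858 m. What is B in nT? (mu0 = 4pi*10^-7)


m = 7.45 x 10^11 = 745000000000 A.m^2
2m = 1490000000000 A.m^2
r^3 = 7858^3 = 485217072712
B = (4pi*10^-7) * 1490000000000 / (4*pi * 485217072712) * 1e9
= 1872389.22154 / 6097417564113.46 * 1e9
= 307.0791 nT

307.0791


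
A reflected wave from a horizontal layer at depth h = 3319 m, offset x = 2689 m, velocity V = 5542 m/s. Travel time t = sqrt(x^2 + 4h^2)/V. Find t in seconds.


x^2 + 4h^2 = 2689^2 + 4*3319^2 = 7230721 + 44063044 = 51293765
sqrt(51293765) = 7161.9666
t = 7161.9666 / 5542 = 1.2923 s

1.2923


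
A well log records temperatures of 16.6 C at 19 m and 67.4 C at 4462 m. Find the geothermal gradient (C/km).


dT = 67.4 - 16.6 = 50.8 C
dz = 4462 - 19 = 4443 m
gradient = dT/dz * 1000 = 50.8/4443 * 1000 = 11.4337 C/km

11.4337


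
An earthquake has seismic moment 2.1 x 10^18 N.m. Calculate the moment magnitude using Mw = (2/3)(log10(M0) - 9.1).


log10(M0) = log10(2.1 x 10^18) = 18.3222
Mw = 2/3 * (18.3222 - 9.1)
= 2/3 * 9.2222
= 6.15

6.15


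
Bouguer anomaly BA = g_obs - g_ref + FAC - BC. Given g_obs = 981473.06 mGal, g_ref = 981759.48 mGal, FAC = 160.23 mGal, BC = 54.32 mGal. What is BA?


BA = g_obs - g_ref + FAC - BC
= 981473.06 - 981759.48 + 160.23 - 54.32
= -180.51 mGal

-180.51


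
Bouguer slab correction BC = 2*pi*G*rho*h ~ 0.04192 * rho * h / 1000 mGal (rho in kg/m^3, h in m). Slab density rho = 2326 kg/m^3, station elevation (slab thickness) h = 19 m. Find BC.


BC = 0.04192 * rho * h / 1000
= 0.04192 * 2326 * 19 / 1000
= 1.8526 mGal

1.8526


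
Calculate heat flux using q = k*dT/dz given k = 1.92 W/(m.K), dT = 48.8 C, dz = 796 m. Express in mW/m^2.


q = k * dT / dz * 1000
= 1.92 * 48.8 / 796 * 1000
= 0.117709 * 1000
= 117.7085 mW/m^2

117.7085


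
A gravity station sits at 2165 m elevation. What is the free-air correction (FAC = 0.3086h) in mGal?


FAC = 0.3086 * h
= 0.3086 * 2165
= 668.119 mGal

668.119


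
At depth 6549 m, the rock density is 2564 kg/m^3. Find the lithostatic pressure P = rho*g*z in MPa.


P = rho * g * z / 1e6
= 2564 * 9.81 * 6549 / 1e6
= 164725949.16 / 1e6
= 164.7259 MPa

164.7259


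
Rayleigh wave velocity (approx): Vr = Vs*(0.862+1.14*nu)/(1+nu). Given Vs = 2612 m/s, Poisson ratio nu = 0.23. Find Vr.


Numerator factor = 0.862 + 1.14*0.23 = 1.1242
Denominator = 1 + 0.23 = 1.23
Vr = 2612 * 1.1242 / 1.23 = 2387.33 m/s

2387.33


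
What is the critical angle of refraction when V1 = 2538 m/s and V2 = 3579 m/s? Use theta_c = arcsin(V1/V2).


V1/V2 = 2538/3579 = 0.709137
theta_c = arcsin(0.709137) = 45.1647 degrees

45.1647


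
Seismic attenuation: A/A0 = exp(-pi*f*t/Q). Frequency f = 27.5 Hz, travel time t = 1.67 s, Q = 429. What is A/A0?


pi*f*t/Q = pi*27.5*1.67/429 = 0.336312
A/A0 = exp(-0.336312) = 0.714401

0.714401


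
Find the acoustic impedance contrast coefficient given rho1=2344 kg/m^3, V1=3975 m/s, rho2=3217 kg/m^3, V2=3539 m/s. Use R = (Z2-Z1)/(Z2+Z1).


Z1 = 2344 * 3975 = 9317400
Z2 = 3217 * 3539 = 11384963
R = (11384963 - 9317400) / (11384963 + 9317400) = 2067563 / 20702363 = 0.0999

0.0999


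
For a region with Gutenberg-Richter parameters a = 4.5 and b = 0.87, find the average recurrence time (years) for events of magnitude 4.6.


log10(N) = 4.5 - 0.87*4.6 = 0.498
N = 10^0.498 = 3.147748
T = 1/N = 1/3.147748 = 0.3177 years

0.3177


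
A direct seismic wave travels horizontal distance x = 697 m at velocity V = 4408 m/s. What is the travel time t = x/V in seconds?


t = x / V
= 697 / 4408
= 0.1581 s

0.1581


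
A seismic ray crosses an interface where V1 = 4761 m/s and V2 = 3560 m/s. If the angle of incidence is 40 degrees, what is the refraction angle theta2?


sin(theta1) = sin(40 deg) = 0.642788
sin(theta2) = V2/V1 * sin(theta1) = 3560/4761 * 0.642788 = 0.480639
theta2 = arcsin(0.480639) = 28.7272 degrees

28.7272


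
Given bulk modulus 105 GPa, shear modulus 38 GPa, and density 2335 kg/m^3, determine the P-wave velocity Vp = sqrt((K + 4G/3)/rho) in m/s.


First compute the effective modulus:
K + 4G/3 = 105e9 + 4*38e9/3 = 155666666666.67 Pa
Then divide by density:
155666666666.67 / 2335 = 66666666.6667 Pa/(kg/m^3)
Take the square root:
Vp = sqrt(66666666.6667) = 8164.97 m/s

8164.97


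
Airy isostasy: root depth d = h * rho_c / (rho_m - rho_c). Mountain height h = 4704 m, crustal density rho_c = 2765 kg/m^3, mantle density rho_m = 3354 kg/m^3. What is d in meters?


rho_m - rho_c = 3354 - 2765 = 589
d = 4704 * 2765 / 589
= 13006560 / 589
= 22082.44 m

22082.44


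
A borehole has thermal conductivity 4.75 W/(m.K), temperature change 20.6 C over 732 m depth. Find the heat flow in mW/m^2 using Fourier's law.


q = k * dT / dz * 1000
= 4.75 * 20.6 / 732 * 1000
= 0.133675 * 1000
= 133.6749 mW/m^2

133.6749


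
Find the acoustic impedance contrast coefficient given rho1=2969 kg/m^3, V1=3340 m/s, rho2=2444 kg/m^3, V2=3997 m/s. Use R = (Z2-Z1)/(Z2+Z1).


Z1 = 2969 * 3340 = 9916460
Z2 = 2444 * 3997 = 9768668
R = (9768668 - 9916460) / (9768668 + 9916460) = -147792 / 19685128 = -0.0075

-0.0075


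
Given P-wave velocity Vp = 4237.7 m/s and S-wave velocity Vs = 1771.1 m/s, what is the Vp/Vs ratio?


Vp/Vs = 4237.7 / 1771.1
= 2.3927

2.3927


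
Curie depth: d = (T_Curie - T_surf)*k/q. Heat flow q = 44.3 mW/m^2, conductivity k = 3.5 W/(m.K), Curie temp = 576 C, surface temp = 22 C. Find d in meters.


T_Curie - T_surf = 576 - 22 = 554 C
Convert q to W/m^2: 44.3 mW/m^2 = 0.0443 W/m^2
d = 554 * 3.5 / 0.0443 = 43769.75 m

43769.75


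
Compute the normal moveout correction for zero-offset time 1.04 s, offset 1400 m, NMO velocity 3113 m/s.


x/Vnmo = 1400/3113 = 0.449727
(x/Vnmo)^2 = 0.202254
t0^2 = 1.0816
sqrt(1.0816 + 0.202254) = 1.133073
dt = 1.133073 - 1.04 = 0.093073

0.093073


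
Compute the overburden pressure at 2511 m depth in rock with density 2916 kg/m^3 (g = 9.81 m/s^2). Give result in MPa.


P = rho * g * z / 1e6
= 2916 * 9.81 * 2511 / 1e6
= 71829565.56 / 1e6
= 71.8296 MPa

71.8296


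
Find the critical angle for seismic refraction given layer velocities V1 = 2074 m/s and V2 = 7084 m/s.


V1/V2 = 2074/7084 = 0.292772
theta_c = arcsin(0.292772) = 17.024 degrees

17.024


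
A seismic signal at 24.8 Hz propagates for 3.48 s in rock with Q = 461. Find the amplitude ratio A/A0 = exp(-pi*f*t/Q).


pi*f*t/Q = pi*24.8*3.48/461 = 0.588139
A/A0 = exp(-0.588139) = 0.55536

0.55536


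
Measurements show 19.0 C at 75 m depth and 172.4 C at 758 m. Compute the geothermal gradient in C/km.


dT = 172.4 - 19.0 = 153.4 C
dz = 758 - 75 = 683 m
gradient = dT/dz * 1000 = 153.4/683 * 1000 = 224.5974 C/km

224.5974


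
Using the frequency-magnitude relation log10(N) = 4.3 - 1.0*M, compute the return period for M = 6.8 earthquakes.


log10(N) = 4.3 - 1.0*6.8 = -2.5
N = 10^-2.5 = 0.003162
T = 1/N = 1/0.003162 = 316.2278 years

316.2278


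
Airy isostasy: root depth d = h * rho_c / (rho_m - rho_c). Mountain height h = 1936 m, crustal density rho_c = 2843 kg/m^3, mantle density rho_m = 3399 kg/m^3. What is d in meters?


rho_m - rho_c = 3399 - 2843 = 556
d = 1936 * 2843 / 556
= 5504048 / 556
= 9899.37 m

9899.37


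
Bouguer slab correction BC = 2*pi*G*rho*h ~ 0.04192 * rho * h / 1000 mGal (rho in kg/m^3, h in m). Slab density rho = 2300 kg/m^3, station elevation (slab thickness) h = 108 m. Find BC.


BC = 0.04192 * rho * h / 1000
= 0.04192 * 2300 * 108 / 1000
= 10.4129 mGal

10.4129


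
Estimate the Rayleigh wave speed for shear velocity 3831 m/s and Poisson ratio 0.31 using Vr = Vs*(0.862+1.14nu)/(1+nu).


Numerator factor = 0.862 + 1.14*0.31 = 1.2154
Denominator = 1 + 0.31 = 1.31
Vr = 3831 * 1.2154 / 1.31 = 3554.35 m/s

3554.35


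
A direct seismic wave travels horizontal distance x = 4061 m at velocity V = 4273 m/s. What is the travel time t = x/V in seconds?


t = x / V
= 4061 / 4273
= 0.9504 s

0.9504


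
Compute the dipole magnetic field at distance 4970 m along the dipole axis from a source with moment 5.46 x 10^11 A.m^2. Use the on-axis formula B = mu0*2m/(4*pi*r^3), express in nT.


m = 5.46 x 10^11 = 546000000000 A.m^2
2m = 1092000000000 A.m^2
r^3 = 4970^3 = 122763473000
B = (4pi*10^-7) * 1092000000000 / (4*pi * 122763473000) * 1e9
= 1372247.671088 / 1542691299623.88 * 1e9
= 889.5154 nT

889.5154


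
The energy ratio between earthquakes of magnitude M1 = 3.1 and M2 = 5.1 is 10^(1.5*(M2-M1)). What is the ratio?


M2 - M1 = 5.1 - 3.1 = 2.0
1.5 * 2.0 = 3.0
ratio = 10^3.0 = 1000.0

1000.0


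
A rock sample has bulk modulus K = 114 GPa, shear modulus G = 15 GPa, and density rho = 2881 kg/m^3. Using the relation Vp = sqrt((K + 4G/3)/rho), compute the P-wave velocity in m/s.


First compute the effective modulus:
K + 4G/3 = 114e9 + 4*15e9/3 = 134000000000.0 Pa
Then divide by density:
134000000000.0 / 2881 = 46511627.907 Pa/(kg/m^3)
Take the square root:
Vp = sqrt(46511627.907) = 6819.94 m/s

6819.94


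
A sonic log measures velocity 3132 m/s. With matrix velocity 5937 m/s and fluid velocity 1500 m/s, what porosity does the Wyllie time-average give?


1/V - 1/Vm = 1/3132 - 1/5937 = 0.00015085
1/Vf - 1/Vm = 1/1500 - 1/5937 = 0.00049823
phi = 0.00015085 / 0.00049823 = 0.3028

0.3028


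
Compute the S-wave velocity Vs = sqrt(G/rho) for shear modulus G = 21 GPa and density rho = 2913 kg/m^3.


Convert G to Pa: G = 21e9 Pa
Compute G/rho = 21e9 / 2913 = 7209062.8218
Vs = sqrt(7209062.8218) = 2684.97 m/s

2684.97


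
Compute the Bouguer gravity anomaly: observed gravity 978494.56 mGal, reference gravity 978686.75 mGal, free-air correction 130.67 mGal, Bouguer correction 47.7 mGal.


BA = g_obs - g_ref + FAC - BC
= 978494.56 - 978686.75 + 130.67 - 47.7
= -109.22 mGal

-109.22


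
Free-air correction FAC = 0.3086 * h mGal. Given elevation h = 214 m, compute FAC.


FAC = 0.3086 * h
= 0.3086 * 214
= 66.0404 mGal

66.0404


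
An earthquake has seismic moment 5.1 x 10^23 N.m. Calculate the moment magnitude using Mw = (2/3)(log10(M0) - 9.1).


log10(M0) = log10(5.1 x 10^23) = 23.7076
Mw = 2/3 * (23.7076 - 9.1)
= 2/3 * 14.6076
= 9.74

9.74


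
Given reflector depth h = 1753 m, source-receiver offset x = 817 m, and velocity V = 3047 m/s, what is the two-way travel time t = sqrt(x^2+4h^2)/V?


x^2 + 4h^2 = 817^2 + 4*1753^2 = 667489 + 12292036 = 12959525
sqrt(12959525) = 3599.934
t = 3599.934 / 3047 = 1.1815 s

1.1815


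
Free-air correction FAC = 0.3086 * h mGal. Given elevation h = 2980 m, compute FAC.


FAC = 0.3086 * h
= 0.3086 * 2980
= 919.628 mGal

919.628


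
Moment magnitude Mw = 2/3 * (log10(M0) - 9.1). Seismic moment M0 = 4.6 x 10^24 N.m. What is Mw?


log10(M0) = log10(4.6 x 10^24) = 24.6628
Mw = 2/3 * (24.6628 - 9.1)
= 2/3 * 15.5628
= 10.38

10.38


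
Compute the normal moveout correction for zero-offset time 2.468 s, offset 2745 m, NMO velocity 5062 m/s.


x/Vnmo = 2745/5062 = 0.542276
(x/Vnmo)^2 = 0.294063
t0^2 = 6.091024
sqrt(6.091024 + 0.294063) = 2.526873
dt = 2.526873 - 2.468 = 0.058873

0.058873


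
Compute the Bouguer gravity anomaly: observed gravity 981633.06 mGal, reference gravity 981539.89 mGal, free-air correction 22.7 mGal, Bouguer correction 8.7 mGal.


BA = g_obs - g_ref + FAC - BC
= 981633.06 - 981539.89 + 22.7 - 8.7
= 107.17 mGal

107.17


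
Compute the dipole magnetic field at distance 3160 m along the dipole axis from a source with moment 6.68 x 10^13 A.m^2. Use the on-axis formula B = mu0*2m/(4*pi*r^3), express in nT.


m = 6.68 x 10^13 = 66800000000000 A.m^2
2m = 133600000000000 A.m^2
r^3 = 3160^3 = 31554496000
B = (4pi*10^-7) * 133600000000000 / (4*pi * 31554496000) * 1e9
= 167886711.407839 / 396525491285.31 * 1e9
= 423394.4982 nT

423394.4982


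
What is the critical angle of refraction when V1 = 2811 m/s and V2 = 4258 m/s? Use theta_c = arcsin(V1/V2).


V1/V2 = 2811/4258 = 0.660169
theta_c = arcsin(0.660169) = 41.3128 degrees

41.3128


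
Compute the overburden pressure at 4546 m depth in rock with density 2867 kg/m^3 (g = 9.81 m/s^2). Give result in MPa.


P = rho * g * z / 1e6
= 2867 * 9.81 * 4546 / 1e6
= 127857477.42 / 1e6
= 127.8575 MPa

127.8575


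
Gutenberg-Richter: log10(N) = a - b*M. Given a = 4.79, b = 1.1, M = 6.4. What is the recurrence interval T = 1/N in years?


log10(N) = 4.79 - 1.1*6.4 = -2.25
N = 10^-2.25 = 0.005623
T = 1/N = 1/0.005623 = 177.8279 years

177.8279


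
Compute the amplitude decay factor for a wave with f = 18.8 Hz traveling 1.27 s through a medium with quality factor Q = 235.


pi*f*t/Q = pi*18.8*1.27/235 = 0.319186
A/A0 = exp(-0.319186) = 0.72674

0.72674


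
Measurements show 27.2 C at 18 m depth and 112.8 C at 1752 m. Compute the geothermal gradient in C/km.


dT = 112.8 - 27.2 = 85.6 C
dz = 1752 - 18 = 1734 m
gradient = dT/dz * 1000 = 85.6/1734 * 1000 = 49.3656 C/km

49.3656


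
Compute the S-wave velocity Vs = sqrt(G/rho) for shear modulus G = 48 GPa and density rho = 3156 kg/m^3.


Convert G to Pa: G = 48e9 Pa
Compute G/rho = 48e9 / 3156 = 15209125.4753
Vs = sqrt(15209125.4753) = 3899.89 m/s

3899.89


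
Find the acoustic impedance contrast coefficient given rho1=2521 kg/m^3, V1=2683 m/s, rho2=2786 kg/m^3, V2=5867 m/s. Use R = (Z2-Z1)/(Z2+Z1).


Z1 = 2521 * 2683 = 6763843
Z2 = 2786 * 5867 = 16345462
R = (16345462 - 6763843) / (16345462 + 6763843) = 9581619 / 23109305 = 0.4146

0.4146


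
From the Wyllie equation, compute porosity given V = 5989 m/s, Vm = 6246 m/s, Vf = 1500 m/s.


1/V - 1/Vm = 1/5989 - 1/6246 = 6.87e-06
1/Vf - 1/Vm = 1/1500 - 1/6246 = 0.00050656
phi = 6.87e-06 / 0.00050656 = 0.0136

0.0136


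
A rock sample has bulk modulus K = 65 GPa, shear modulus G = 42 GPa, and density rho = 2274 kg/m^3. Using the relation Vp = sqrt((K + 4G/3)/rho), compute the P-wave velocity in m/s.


First compute the effective modulus:
K + 4G/3 = 65e9 + 4*42e9/3 = 121000000000.0 Pa
Then divide by density:
121000000000.0 / 2274 = 53210202.2867 Pa/(kg/m^3)
Take the square root:
Vp = sqrt(53210202.2867) = 7294.53 m/s

7294.53


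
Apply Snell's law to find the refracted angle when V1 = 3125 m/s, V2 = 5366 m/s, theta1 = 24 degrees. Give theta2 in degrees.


sin(theta1) = sin(24 deg) = 0.406737
sin(theta2) = V2/V1 * sin(theta1) = 5366/3125 * 0.406737 = 0.698416
theta2 = arcsin(0.698416) = 44.3 degrees

44.3


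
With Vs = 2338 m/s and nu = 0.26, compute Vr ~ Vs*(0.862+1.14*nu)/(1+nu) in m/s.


Numerator factor = 0.862 + 1.14*0.26 = 1.1584
Denominator = 1 + 0.26 = 1.26
Vr = 2338 * 1.1584 / 1.26 = 2149.48 m/s

2149.48


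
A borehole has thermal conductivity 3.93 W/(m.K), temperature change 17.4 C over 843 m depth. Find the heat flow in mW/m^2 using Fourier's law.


q = k * dT / dz * 1000
= 3.93 * 17.4 / 843 * 1000
= 0.081117 * 1000
= 81.1174 mW/m^2

81.1174


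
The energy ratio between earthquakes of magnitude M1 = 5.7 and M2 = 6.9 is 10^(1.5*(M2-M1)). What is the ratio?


M2 - M1 = 6.9 - 5.7 = 1.2
1.5 * 1.2 = 1.8
ratio = 10^1.8 = 63.1

63.1


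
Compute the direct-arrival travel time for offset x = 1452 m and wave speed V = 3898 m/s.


t = x / V
= 1452 / 3898
= 0.3725 s

0.3725


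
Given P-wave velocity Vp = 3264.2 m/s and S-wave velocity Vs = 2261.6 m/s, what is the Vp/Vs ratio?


Vp/Vs = 3264.2 / 2261.6
= 1.4433

1.4433


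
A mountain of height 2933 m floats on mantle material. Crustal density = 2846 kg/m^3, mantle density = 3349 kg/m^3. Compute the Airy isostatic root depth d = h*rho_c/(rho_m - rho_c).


rho_m - rho_c = 3349 - 2846 = 503
d = 2933 * 2846 / 503
= 8347318 / 503
= 16595.07 m

16595.07


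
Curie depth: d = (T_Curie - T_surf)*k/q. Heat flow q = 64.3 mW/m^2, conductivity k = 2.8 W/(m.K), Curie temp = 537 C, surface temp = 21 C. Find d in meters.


T_Curie - T_surf = 537 - 21 = 516 C
Convert q to W/m^2: 64.3 mW/m^2 = 0.0643 W/m^2
d = 516 * 2.8 / 0.0643 = 22469.67 m

22469.67


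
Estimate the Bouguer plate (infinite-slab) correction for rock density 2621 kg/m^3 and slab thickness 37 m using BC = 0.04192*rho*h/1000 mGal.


BC = 0.04192 * rho * h / 1000
= 0.04192 * 2621 * 37 / 1000
= 4.0653 mGal

4.0653


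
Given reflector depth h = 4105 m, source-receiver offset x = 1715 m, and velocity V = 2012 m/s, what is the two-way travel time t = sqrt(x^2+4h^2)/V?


x^2 + 4h^2 = 1715^2 + 4*4105^2 = 2941225 + 67404100 = 70345325
sqrt(70345325) = 8387.212
t = 8387.212 / 2012 = 4.1686 s

4.1686


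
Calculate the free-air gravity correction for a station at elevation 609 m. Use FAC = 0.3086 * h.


FAC = 0.3086 * h
= 0.3086 * 609
= 187.9374 mGal

187.9374


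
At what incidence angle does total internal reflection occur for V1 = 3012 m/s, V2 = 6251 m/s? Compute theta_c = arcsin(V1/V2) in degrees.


V1/V2 = 3012/6251 = 0.481843
theta_c = arcsin(0.481843) = 28.8058 degrees

28.8058


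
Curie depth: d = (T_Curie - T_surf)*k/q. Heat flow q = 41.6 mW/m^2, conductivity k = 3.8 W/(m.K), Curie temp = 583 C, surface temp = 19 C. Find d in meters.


T_Curie - T_surf = 583 - 19 = 564 C
Convert q to W/m^2: 41.6 mW/m^2 = 0.0416 W/m^2
d = 564 * 3.8 / 0.0416 = 51519.23 m

51519.23


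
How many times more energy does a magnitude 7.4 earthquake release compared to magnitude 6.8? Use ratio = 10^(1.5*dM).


M2 - M1 = 7.4 - 6.8 = 0.6
1.5 * 0.6 = 0.9
ratio = 10^0.9 = 7.94

7.94


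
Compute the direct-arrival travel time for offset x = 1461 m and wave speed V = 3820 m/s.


t = x / V
= 1461 / 3820
= 0.3825 s

0.3825


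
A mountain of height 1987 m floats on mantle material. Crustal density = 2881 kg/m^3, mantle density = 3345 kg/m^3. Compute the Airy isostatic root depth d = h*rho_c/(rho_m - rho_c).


rho_m - rho_c = 3345 - 2881 = 464
d = 1987 * 2881 / 464
= 5724547 / 464
= 12337.39 m

12337.39


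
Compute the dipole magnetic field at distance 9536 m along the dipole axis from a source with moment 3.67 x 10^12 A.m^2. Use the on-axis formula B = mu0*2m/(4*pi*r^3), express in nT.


m = 3.67 x 10^12 = 3670000000000 A.m^2
2m = 7340000000000 A.m^2
r^3 = 9536^3 = 867158982656
B = (4pi*10^-7) * 7340000000000 / (4*pi * 867158982656) * 1e9
= 9223716.03094 / 10897041157625.95 * 1e9
= 846.4422 nT

846.4422


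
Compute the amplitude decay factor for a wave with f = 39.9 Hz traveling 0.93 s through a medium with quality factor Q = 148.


pi*f*t/Q = pi*39.9*0.93/148 = 0.787669
A/A0 = exp(-0.787669) = 0.454904

0.454904


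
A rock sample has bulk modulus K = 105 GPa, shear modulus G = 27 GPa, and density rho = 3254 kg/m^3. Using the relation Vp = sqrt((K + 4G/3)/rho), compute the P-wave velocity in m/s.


First compute the effective modulus:
K + 4G/3 = 105e9 + 4*27e9/3 = 141000000000.0 Pa
Then divide by density:
141000000000.0 / 3254 = 43331284.5728 Pa/(kg/m^3)
Take the square root:
Vp = sqrt(43331284.5728) = 6582.65 m/s

6582.65


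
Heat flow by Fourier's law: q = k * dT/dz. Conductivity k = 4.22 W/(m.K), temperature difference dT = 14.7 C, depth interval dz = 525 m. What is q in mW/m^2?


q = k * dT / dz * 1000
= 4.22 * 14.7 / 525 * 1000
= 0.11816 * 1000
= 118.16 mW/m^2

118.16


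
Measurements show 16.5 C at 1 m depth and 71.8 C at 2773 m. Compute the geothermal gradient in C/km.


dT = 71.8 - 16.5 = 55.3 C
dz = 2773 - 1 = 2772 m
gradient = dT/dz * 1000 = 55.3/2772 * 1000 = 19.9495 C/km

19.9495


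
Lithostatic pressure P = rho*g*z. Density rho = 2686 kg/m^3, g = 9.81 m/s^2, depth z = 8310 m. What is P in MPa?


P = rho * g * z / 1e6
= 2686 * 9.81 * 8310 / 1e6
= 218965674.6 / 1e6
= 218.9657 MPa

218.9657


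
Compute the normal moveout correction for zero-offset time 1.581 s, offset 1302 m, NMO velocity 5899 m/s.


x/Vnmo = 1302/5899 = 0.220715
(x/Vnmo)^2 = 0.048715
t0^2 = 2.499561
sqrt(2.499561 + 0.048715) = 1.596332
dt = 1.596332 - 1.581 = 0.015332

0.015332


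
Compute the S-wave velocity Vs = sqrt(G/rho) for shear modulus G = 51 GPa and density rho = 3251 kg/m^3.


Convert G to Pa: G = 51e9 Pa
Compute G/rho = 51e9 / 3251 = 15687480.7751
Vs = sqrt(15687480.7751) = 3960.74 m/s

3960.74


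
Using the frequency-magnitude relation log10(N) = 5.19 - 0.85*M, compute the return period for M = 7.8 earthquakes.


log10(N) = 5.19 - 0.85*7.8 = -1.44
N = 10^-1.44 = 0.036308
T = 1/N = 1/0.036308 = 27.5423 years

27.5423


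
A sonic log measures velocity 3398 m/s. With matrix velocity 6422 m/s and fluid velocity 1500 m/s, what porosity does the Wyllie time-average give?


1/V - 1/Vm = 1/3398 - 1/6422 = 0.00013858
1/Vf - 1/Vm = 1/1500 - 1/6422 = 0.00051095
phi = 0.00013858 / 0.00051095 = 0.2712

0.2712


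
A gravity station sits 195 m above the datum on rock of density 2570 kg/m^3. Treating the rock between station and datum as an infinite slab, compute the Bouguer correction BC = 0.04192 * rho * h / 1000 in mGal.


BC = 0.04192 * rho * h / 1000
= 0.04192 * 2570 * 195 / 1000
= 21.0082 mGal

21.0082


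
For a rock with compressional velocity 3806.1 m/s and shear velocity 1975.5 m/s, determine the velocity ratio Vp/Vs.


Vp/Vs = 3806.1 / 1975.5
= 1.9267

1.9267


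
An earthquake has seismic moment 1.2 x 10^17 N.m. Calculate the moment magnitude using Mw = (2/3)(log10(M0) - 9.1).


log10(M0) = log10(1.2 x 10^17) = 17.0792
Mw = 2/3 * (17.0792 - 9.1)
= 2/3 * 7.9792
= 5.32

5.32


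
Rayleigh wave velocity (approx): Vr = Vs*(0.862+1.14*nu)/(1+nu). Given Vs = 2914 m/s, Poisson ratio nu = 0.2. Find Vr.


Numerator factor = 0.862 + 1.14*0.2 = 1.09
Denominator = 1 + 0.2 = 1.2
Vr = 2914 * 1.09 / 1.2 = 2646.88 m/s

2646.88


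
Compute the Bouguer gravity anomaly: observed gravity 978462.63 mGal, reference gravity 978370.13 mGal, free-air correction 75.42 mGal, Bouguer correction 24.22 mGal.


BA = g_obs - g_ref + FAC - BC
= 978462.63 - 978370.13 + 75.42 - 24.22
= 143.7 mGal

143.7


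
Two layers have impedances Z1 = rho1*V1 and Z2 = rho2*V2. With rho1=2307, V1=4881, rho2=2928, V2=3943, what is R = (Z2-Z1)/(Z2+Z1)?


Z1 = 2307 * 4881 = 11260467
Z2 = 2928 * 3943 = 11545104
R = (11545104 - 11260467) / (11545104 + 11260467) = 284637 / 22805571 = 0.0125

0.0125


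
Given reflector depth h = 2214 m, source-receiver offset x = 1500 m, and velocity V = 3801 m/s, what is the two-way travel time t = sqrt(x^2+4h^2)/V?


x^2 + 4h^2 = 1500^2 + 4*2214^2 = 2250000 + 19607184 = 21857184
sqrt(21857184) = 4675.1667
t = 4675.1667 / 3801 = 1.23 s

1.23


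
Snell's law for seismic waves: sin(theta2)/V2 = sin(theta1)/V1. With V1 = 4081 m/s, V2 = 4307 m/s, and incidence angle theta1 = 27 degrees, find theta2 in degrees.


sin(theta1) = sin(27 deg) = 0.45399
sin(theta2) = V2/V1 * sin(theta1) = 4307/4081 * 0.45399 = 0.479132
theta2 = arcsin(0.479132) = 28.6287 degrees

28.6287


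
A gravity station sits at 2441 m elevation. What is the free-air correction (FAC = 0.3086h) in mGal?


FAC = 0.3086 * h
= 0.3086 * 2441
= 753.2926 mGal

753.2926


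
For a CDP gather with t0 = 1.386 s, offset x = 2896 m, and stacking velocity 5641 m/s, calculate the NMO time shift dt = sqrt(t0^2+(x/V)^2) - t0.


x/Vnmo = 2896/5641 = 0.513384
(x/Vnmo)^2 = 0.263563
t0^2 = 1.920996
sqrt(1.920996 + 0.263563) = 1.478025
dt = 1.478025 - 1.386 = 0.092025

0.092025


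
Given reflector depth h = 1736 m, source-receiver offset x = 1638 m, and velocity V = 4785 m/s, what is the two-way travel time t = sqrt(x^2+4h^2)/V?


x^2 + 4h^2 = 1638^2 + 4*1736^2 = 2683044 + 12054784 = 14737828
sqrt(14737828) = 3838.9879
t = 3838.9879 / 4785 = 0.8023 s

0.8023


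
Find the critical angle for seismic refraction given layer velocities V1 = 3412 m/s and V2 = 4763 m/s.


V1/V2 = 3412/4763 = 0.716355
theta_c = arcsin(0.716355) = 45.7544 degrees

45.7544


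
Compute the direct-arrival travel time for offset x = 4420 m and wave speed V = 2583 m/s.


t = x / V
= 4420 / 2583
= 1.7112 s

1.7112


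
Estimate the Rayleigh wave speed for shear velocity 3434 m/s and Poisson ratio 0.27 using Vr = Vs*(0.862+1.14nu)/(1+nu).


Numerator factor = 0.862 + 1.14*0.27 = 1.1698
Denominator = 1 + 0.27 = 1.27
Vr = 3434 * 1.1698 / 1.27 = 3163.07 m/s

3163.07


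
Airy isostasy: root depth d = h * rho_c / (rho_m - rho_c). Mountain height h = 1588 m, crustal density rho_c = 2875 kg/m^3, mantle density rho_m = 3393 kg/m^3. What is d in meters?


rho_m - rho_c = 3393 - 2875 = 518
d = 1588 * 2875 / 518
= 4565500 / 518
= 8813.71 m

8813.71


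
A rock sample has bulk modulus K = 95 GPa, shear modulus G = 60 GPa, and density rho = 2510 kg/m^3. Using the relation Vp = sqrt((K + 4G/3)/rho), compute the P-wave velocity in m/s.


First compute the effective modulus:
K + 4G/3 = 95e9 + 4*60e9/3 = 175000000000.0 Pa
Then divide by density:
175000000000.0 / 2510 = 69721115.5378 Pa/(kg/m^3)
Take the square root:
Vp = sqrt(69721115.5378) = 8349.92 m/s

8349.92


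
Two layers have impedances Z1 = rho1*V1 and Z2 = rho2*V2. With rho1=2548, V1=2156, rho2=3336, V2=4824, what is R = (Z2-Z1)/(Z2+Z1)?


Z1 = 2548 * 2156 = 5493488
Z2 = 3336 * 4824 = 16092864
R = (16092864 - 5493488) / (16092864 + 5493488) = 10599376 / 21586352 = 0.491

0.491


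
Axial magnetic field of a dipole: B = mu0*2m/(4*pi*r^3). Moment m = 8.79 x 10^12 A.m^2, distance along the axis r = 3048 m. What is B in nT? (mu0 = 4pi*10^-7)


m = 8.79 x 10^12 = 8790000000000 A.m^2
2m = 17580000000000 A.m^2
r^3 = 3048^3 = 28316846592
B = (4pi*10^-7) * 17580000000000 / (4*pi * 28316846592) * 1e9
= 22091679.540043 / 355839988905.03 * 1e9
= 62083.1841 nT

62083.1841


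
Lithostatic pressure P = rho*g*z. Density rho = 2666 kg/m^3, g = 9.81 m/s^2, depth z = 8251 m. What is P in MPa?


P = rho * g * z / 1e6
= 2666 * 9.81 * 8251 / 1e6
= 215792198.46 / 1e6
= 215.7922 MPa

215.7922


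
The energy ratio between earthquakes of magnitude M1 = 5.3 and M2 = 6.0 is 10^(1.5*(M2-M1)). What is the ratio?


M2 - M1 = 6.0 - 5.3 = 0.7
1.5 * 0.7 = 1.05
ratio = 10^1.05 = 11.22

11.22


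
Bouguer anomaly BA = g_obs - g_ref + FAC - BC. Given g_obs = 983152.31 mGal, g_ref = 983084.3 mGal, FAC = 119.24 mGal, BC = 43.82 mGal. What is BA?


BA = g_obs - g_ref + FAC - BC
= 983152.31 - 983084.3 + 119.24 - 43.82
= 143.43 mGal

143.43


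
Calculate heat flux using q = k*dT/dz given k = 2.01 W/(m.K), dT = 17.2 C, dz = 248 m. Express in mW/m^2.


q = k * dT / dz * 1000
= 2.01 * 17.2 / 248 * 1000
= 0.139403 * 1000
= 139.4032 mW/m^2

139.4032


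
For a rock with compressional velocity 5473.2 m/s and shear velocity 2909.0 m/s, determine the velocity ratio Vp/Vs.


Vp/Vs = 5473.2 / 2909.0
= 1.8815

1.8815


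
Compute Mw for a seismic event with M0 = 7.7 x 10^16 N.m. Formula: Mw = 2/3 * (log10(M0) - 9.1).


log10(M0) = log10(7.7 x 10^16) = 16.8865
Mw = 2/3 * (16.8865 - 9.1)
= 2/3 * 7.7865
= 5.19

5.19


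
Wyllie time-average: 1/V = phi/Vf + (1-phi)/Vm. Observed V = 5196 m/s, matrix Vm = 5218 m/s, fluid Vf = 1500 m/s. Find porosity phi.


1/V - 1/Vm = 1/5196 - 1/5218 = 8.1e-07
1/Vf - 1/Vm = 1/1500 - 1/5218 = 0.00047502
phi = 8.1e-07 / 0.00047502 = 0.0017

0.0017


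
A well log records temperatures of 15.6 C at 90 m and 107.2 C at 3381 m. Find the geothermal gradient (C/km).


dT = 107.2 - 15.6 = 91.6 C
dz = 3381 - 90 = 3291 m
gradient = dT/dz * 1000 = 91.6/3291 * 1000 = 27.8335 C/km

27.8335


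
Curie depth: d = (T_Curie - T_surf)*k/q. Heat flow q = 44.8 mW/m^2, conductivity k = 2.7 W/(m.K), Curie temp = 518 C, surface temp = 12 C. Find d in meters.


T_Curie - T_surf = 518 - 12 = 506 C
Convert q to W/m^2: 44.8 mW/m^2 = 0.0448 W/m^2
d = 506 * 2.7 / 0.0448 = 30495.54 m

30495.54


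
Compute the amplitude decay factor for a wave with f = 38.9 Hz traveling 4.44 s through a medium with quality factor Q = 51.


pi*f*t/Q = pi*38.9*4.44/51 = 10.639281
A/A0 = exp(-10.639281) = 2.4e-05

2.400000e-05


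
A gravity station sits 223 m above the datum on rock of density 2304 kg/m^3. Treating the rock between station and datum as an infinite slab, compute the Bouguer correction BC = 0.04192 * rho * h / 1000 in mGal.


BC = 0.04192 * rho * h / 1000
= 0.04192 * 2304 * 223 / 1000
= 21.5382 mGal

21.5382


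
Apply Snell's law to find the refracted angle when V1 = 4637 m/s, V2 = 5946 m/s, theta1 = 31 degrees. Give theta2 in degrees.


sin(theta1) = sin(31 deg) = 0.515038
sin(theta2) = V2/V1 * sin(theta1) = 5946/4637 * 0.515038 = 0.660431
theta2 = arcsin(0.660431) = 41.3327 degrees

41.3327


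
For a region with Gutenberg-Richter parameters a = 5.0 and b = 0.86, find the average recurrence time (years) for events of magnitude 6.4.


log10(N) = 5.0 - 0.86*6.4 = -0.504
N = 10^-0.504 = 0.313329
T = 1/N = 1/0.313329 = 3.1915 years

3.1915


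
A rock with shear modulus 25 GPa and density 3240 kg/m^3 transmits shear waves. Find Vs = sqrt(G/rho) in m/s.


Convert G to Pa: G = 25e9 Pa
Compute G/rho = 25e9 / 3240 = 7716049.3827
Vs = sqrt(7716049.3827) = 2777.78 m/s

2777.78


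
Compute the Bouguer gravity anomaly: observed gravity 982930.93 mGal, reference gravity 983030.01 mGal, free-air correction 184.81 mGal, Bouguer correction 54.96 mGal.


BA = g_obs - g_ref + FAC - BC
= 982930.93 - 983030.01 + 184.81 - 54.96
= 30.77 mGal

30.77


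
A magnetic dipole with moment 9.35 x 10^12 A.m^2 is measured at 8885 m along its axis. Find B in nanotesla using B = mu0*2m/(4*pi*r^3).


m = 9.35 x 10^12 = 9350000000000 A.m^2
2m = 18700000000000 A.m^2
r^3 = 8885^3 = 701410554125
B = (4pi*10^-7) * 18700000000000 / (4*pi * 701410554125) * 1e9
= 23499113.048852 / 8814184975957.78 * 1e9
= 2666.0563 nT

2666.0563


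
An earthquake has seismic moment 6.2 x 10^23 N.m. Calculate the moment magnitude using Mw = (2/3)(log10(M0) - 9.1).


log10(M0) = log10(6.2 x 10^23) = 23.7924
Mw = 2/3 * (23.7924 - 9.1)
= 2/3 * 14.6924
= 9.79

9.79


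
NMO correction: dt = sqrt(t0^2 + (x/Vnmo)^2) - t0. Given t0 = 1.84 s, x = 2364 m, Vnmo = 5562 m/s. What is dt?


x/Vnmo = 2364/5562 = 0.425027
(x/Vnmo)^2 = 0.180648
t0^2 = 3.3856
sqrt(3.3856 + 0.180648) = 1.888451
dt = 1.888451 - 1.84 = 0.048451

0.048451


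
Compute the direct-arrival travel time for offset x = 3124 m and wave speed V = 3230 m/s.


t = x / V
= 3124 / 3230
= 0.9672 s

0.9672


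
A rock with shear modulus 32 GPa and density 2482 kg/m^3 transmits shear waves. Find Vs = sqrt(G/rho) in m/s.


Convert G to Pa: G = 32e9 Pa
Compute G/rho = 32e9 / 2482 = 12892828.3642
Vs = sqrt(12892828.3642) = 3590.66 m/s

3590.66


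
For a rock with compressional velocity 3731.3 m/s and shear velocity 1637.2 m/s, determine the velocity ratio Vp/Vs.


Vp/Vs = 3731.3 / 1637.2
= 2.2791

2.2791


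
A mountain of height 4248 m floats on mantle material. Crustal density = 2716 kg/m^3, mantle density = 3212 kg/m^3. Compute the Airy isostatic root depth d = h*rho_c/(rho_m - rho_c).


rho_m - rho_c = 3212 - 2716 = 496
d = 4248 * 2716 / 496
= 11537568 / 496
= 23261.23 m

23261.23


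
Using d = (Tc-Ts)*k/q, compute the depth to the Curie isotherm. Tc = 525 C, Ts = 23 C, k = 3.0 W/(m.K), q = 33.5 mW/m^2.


T_Curie - T_surf = 525 - 23 = 502 C
Convert q to W/m^2: 33.5 mW/m^2 = 0.0335 W/m^2
d = 502 * 3.0 / 0.0335 = 44955.22 m

44955.22


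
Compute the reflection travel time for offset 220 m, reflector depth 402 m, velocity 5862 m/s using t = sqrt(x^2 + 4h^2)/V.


x^2 + 4h^2 = 220^2 + 4*402^2 = 48400 + 646416 = 694816
sqrt(694816) = 833.5562
t = 833.5562 / 5862 = 0.1422 s

0.1422


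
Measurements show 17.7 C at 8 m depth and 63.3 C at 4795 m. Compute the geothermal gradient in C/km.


dT = 63.3 - 17.7 = 45.6 C
dz = 4795 - 8 = 4787 m
gradient = dT/dz * 1000 = 45.6/4787 * 1000 = 9.5258 C/km

9.5258


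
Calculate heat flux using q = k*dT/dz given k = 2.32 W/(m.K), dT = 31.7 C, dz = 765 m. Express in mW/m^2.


q = k * dT / dz * 1000
= 2.32 * 31.7 / 765 * 1000
= 0.096136 * 1000
= 96.1359 mW/m^2

96.1359


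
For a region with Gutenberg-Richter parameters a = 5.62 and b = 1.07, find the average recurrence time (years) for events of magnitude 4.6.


log10(N) = 5.62 - 1.07*4.6 = 0.698
N = 10^0.698 = 4.988845
T = 1/N = 1/4.988845 = 0.2004 years

0.2004


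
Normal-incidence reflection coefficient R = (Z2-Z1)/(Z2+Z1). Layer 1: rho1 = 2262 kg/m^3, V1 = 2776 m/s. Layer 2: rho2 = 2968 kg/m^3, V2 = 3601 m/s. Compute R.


Z1 = 2262 * 2776 = 6279312
Z2 = 2968 * 3601 = 10687768
R = (10687768 - 6279312) / (10687768 + 6279312) = 4408456 / 16967080 = 0.2598

0.2598


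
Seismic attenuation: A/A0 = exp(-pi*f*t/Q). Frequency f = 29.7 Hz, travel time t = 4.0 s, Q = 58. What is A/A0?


pi*f*t/Q = pi*29.7*4.0/58 = 6.434848
A/A0 = exp(-6.434848) = 0.001605

0.001605


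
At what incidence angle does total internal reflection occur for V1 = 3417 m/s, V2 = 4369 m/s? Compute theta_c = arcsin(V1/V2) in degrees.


V1/V2 = 3417/4369 = 0.782101
theta_c = arcsin(0.782101) = 51.4534 degrees

51.4534


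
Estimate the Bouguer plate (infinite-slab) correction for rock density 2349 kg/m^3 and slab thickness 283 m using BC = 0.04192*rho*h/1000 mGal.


BC = 0.04192 * rho * h / 1000
= 0.04192 * 2349 * 283 / 1000
= 27.867 mGal

27.867


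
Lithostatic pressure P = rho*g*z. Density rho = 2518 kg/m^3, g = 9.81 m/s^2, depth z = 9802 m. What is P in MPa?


P = rho * g * z / 1e6
= 2518 * 9.81 * 9802 / 1e6
= 242124887.16 / 1e6
= 242.1249 MPa

242.1249


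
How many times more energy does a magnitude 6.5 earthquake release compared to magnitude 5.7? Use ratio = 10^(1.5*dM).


M2 - M1 = 6.5 - 5.7 = 0.8
1.5 * 0.8 = 1.2
ratio = 10^1.2 = 15.85

15.85


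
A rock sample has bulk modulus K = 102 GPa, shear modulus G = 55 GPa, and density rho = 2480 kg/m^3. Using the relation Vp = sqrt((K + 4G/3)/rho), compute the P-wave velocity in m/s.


First compute the effective modulus:
K + 4G/3 = 102e9 + 4*55e9/3 = 175333333333.33 Pa
Then divide by density:
175333333333.33 / 2480 = 70698924.7312 Pa/(kg/m^3)
Take the square root:
Vp = sqrt(70698924.7312) = 8408.27 m/s

8408.27


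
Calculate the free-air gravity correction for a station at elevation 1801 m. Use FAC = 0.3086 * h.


FAC = 0.3086 * h
= 0.3086 * 1801
= 555.7886 mGal

555.7886


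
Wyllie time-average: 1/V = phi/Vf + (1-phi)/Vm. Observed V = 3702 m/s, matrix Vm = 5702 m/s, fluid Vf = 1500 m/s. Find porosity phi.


1/V - 1/Vm = 1/3702 - 1/5702 = 9.475e-05
1/Vf - 1/Vm = 1/1500 - 1/5702 = 0.00049129
phi = 9.475e-05 / 0.00049129 = 0.1929

0.1929


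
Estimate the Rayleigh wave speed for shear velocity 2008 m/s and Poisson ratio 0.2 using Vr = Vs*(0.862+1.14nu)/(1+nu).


Numerator factor = 0.862 + 1.14*0.2 = 1.09
Denominator = 1 + 0.2 = 1.2
Vr = 2008 * 1.09 / 1.2 = 1823.93 m/s

1823.93


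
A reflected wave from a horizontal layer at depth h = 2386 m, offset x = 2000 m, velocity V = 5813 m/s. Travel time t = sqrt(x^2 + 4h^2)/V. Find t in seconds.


x^2 + 4h^2 = 2000^2 + 4*2386^2 = 4000000 + 22771984 = 26771984
sqrt(26771984) = 5174.1651
t = 5174.1651 / 5813 = 0.8901 s

0.8901


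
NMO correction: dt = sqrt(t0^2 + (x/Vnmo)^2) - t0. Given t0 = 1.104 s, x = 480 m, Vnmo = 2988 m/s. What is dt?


x/Vnmo = 480/2988 = 0.160643
(x/Vnmo)^2 = 0.025806
t0^2 = 1.218816
sqrt(1.218816 + 0.025806) = 1.115626
dt = 1.115626 - 1.104 = 0.011626

0.011626


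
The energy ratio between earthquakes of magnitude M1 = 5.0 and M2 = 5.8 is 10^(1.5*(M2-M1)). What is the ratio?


M2 - M1 = 5.8 - 5.0 = 0.8
1.5 * 0.8 = 1.2
ratio = 10^1.2 = 15.85

15.85


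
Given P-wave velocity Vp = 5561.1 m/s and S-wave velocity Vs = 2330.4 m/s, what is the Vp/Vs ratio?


Vp/Vs = 5561.1 / 2330.4
= 2.3863

2.3863


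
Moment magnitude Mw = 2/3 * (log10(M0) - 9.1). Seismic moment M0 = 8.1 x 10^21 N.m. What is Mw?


log10(M0) = log10(8.1 x 10^21) = 21.9085
Mw = 2/3 * (21.9085 - 9.1)
= 2/3 * 12.8085
= 8.54

8.54


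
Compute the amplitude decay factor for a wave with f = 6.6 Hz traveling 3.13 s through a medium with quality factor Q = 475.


pi*f*t/Q = pi*6.6*3.13/475 = 0.13663
A/A0 = exp(-0.13663) = 0.872293

0.872293


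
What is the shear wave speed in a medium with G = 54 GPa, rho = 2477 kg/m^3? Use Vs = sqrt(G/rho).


Convert G to Pa: G = 54e9 Pa
Compute G/rho = 54e9 / 2477 = 21800565.1998
Vs = sqrt(21800565.1998) = 4669.11 m/s

4669.11


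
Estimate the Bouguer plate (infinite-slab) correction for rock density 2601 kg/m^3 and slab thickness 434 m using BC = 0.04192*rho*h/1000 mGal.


BC = 0.04192 * rho * h / 1000
= 0.04192 * 2601 * 434 / 1000
= 47.3207 mGal

47.3207


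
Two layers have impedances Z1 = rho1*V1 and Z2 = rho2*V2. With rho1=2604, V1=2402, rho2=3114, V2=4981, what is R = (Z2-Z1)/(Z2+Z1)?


Z1 = 2604 * 2402 = 6254808
Z2 = 3114 * 4981 = 15510834
R = (15510834 - 6254808) / (15510834 + 6254808) = 9256026 / 21765642 = 0.4253

0.4253


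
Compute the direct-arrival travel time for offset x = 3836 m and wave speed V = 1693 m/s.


t = x / V
= 3836 / 1693
= 2.2658 s

2.2658
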